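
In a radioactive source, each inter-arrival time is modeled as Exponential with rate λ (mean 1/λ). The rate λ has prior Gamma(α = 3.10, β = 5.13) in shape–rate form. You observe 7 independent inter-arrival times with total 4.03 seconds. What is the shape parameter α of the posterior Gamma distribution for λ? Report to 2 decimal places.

With a Gamma(shape α, rate β) prior on the exponential rate λ, the posterior after n observations with total T = Σxᵢ is Gamma(α+n, β+T).
Posterior: Gamma(3.10+7, 5.13+4.03) = Gamma(10.10, 9.16).
Posterior α = 10.10.

10.10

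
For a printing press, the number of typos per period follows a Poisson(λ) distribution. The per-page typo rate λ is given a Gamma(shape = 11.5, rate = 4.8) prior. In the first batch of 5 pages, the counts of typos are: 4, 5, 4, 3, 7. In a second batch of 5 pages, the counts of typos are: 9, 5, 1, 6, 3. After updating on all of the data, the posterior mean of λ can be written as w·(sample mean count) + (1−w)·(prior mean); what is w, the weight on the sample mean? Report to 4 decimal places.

With a Gamma(shape α, rate β) prior, the Poisson likelihood is conjugate: the posterior is Gamma(α + ΣXᵢ, β + n).
Total number of pages: n = 5 + 5 = 10.
Posterior mean = (α₀+S)/(β₀+n) = [n/(β₀+n)]·(S/n) + [β₀/(β₀+n)]·(α₀/β₀), so only n and β₀ enter the weight.
Weight on data w = n/(β₀+n) = 10/(4.8+10) = 10/14.8 = 0.6757.

0.6757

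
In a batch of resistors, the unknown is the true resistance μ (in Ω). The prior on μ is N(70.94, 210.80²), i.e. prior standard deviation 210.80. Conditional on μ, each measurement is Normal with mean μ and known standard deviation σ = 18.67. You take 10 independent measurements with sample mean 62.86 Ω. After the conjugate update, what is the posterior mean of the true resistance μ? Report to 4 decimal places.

62.8663

For Normal data with known variance σ², a Normal(μ₀, σ₀²) prior on μ is conjugate. Posterior precision = 1/σ₀² + n/σ²; posterior mean is the precision-weighted average of μ₀ and x̄.
n·x̄ = 10·62.86 = 628.6.
σ₀² = 210.80² = 44436.64, σ² = 18.67² = 348.5689; σ² + n·σ₀² = 348.5689 + 10·44436.64 = 444714.9689.
Posterior mean = (μ₀/σ₀² + n·x̄/σ²)/(1/σ₀² + n/σ²) = (σ²·μ₀ + σ₀²·n·x̄)/(σ² + n·σ₀²) = (348.5689·70.94 + 44436.64·628.6)/444714.9689 = 27957599.381766/444714.9689 = 62.8663.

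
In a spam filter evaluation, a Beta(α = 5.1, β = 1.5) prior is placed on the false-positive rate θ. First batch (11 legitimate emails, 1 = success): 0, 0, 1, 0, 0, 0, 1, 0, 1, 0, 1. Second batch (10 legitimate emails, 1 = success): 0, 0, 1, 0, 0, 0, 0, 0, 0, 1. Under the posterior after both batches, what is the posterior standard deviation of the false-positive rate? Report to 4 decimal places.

0.0917

The Beta prior is conjugate to a Binomial/Bernoulli likelihood; the update adds successes to α and failures to β.
After batch 1: Beta(5.1+4, 1.5+7) = Beta(9.1, 8.5).
After batch 2: Beta(9.1+2, 8.5+8) = Beta(11.1, 16.5).
Var = αβ/((α+β)²(α+β+1)) = 11.1·16.5/(27.6²·28.6) = 0.00840665; SD = √0.00840665 = 0.0917.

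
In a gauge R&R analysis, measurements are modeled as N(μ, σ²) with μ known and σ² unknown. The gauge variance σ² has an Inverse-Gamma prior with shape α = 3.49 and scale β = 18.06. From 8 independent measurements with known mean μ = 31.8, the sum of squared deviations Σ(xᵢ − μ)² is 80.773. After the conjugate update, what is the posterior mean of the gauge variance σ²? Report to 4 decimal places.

With known mean μ and an Inverse-Gamma(α, β) prior on σ², the Normal likelihood is conjugate: posterior is Inv-Gamma(α + n/2, β + Σ(xᵢ−μ)²/2).
Posterior: Inv-Gamma(3.49 + 8/2, 18.06 + 80.773/2) = Inv-Gamma(7.49, 58.4465).
E[σ²|data] = β/(α−1) = 58.4465/6.49 = 9.0056.

9.0056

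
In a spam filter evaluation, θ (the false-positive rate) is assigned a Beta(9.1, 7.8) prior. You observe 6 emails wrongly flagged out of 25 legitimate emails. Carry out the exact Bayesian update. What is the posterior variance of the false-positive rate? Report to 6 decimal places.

0.005373

The Beta prior is conjugate to a Binomial/Bernoulli likelihood; the update adds successes to α and failures to β.
Posterior: Beta(α+k, β+n−k) = Beta(9.1+6, 7.8+19) = Beta(15.1, 26.8).
Var = αβ/((α+β)²(α+β+1)) = 15.1·26.8/(41.9²·42.9) = 0.005373.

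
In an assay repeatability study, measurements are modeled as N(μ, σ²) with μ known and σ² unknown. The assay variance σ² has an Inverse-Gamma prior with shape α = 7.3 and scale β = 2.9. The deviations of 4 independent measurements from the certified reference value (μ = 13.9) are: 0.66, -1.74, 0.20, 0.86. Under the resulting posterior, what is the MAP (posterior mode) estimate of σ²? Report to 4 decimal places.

0.4875

With known mean μ and an Inverse-Gamma(α, β) prior on σ², the Normal likelihood is conjugate: posterior is Inv-Gamma(α + n/2, β + Σ(xᵢ−μ)²/2).
Σ(xᵢ−μ)² = (0.66)² + (-1.74)² + (0.20)² + (0.86)² = 4.2428.
Posterior: Inv-Gamma(7.3 + 4/2, 2.9 + 4.2428/2) = Inv-Gamma(9.30, 5.02140).
Mode = β/(α+1) = 5.02140/10.30 = 0.4875.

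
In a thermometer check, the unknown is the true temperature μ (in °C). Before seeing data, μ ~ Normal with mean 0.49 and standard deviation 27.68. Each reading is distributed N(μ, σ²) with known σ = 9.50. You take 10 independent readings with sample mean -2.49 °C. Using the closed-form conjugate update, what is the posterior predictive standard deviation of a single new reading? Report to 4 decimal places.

For Normal data with known variance σ², a Normal(μ₀, σ₀²) prior on μ is conjugate. Posterior precision = 1/σ₀² + n/σ²; posterior mean is the precision-weighted average of μ₀ and x̄.
σ₀² = 27.68² = 766.1824, σ² = 9.50² = 90.25; σ² + n·σ₀² = 90.25 + 10·766.1824 = 7752.074.
Posterior precision = 1/σ₀² + n/σ² = 1/766.1824 + 10/90.25 = (σ² + n·σ₀²)/(σ₀²σ²) = 7752.074/(766.1824·90.25); posterior variance σₙ² = σ₀²σ²/(σ² + n·σ₀²) = 766.1824·90.25/7752.074 = 8.919931.
Predictive variance for one new observation = σₙ² + σ² = 766.1824·90.25/7752.074 + 90.25 = σ²·(σ₀² + 7752.074)/7752.074 = 90.25·8518.2564/7752.074 = 99.169931; SD = √(90.25·8518.2564/7752.074) = 9.9584.

9.9584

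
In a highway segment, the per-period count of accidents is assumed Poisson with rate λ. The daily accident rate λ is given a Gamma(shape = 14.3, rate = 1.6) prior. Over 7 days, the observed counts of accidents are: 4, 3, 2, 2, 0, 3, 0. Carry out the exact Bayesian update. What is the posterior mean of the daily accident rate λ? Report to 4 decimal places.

With a Gamma(shape α, rate β) prior, the Poisson likelihood is conjugate: the posterior is Gamma(α + ΣXᵢ, β + n).
Sum of counts S = 14 over n = 7 days.
Posterior: Gamma(α+S, β+n) = Gamma(14.3+14, 1.6+7) = Gamma(28.3, 8.6).
Posterior mean = α/β = 28.3/8.6 = 3.2907.

3.2907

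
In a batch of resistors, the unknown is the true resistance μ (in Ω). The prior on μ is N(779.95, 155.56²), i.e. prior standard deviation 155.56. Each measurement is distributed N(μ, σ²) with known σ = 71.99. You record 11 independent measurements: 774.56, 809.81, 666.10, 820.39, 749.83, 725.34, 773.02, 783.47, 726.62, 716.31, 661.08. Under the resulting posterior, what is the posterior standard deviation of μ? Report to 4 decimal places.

For Normal data with known variance σ², a Normal(μ₀, σ₀²) prior on μ is conjugate. Posterior precision = 1/σ₀² + n/σ²; posterior mean is the precision-weighted average of μ₀ and x̄.
σ₀² = 155.56² = 24198.9136, σ² = 71.99² = 5182.5601; σ² + n·σ₀² = 5182.5601 + 11·24198.9136 = 271370.6097.
Posterior precision = 1/σ₀² + n/σ² = 1/24198.9136 + 11/5182.5601 = (σ² + n·σ₀²)/(σ₀²σ²) = 271370.6097/(24198.9136·5182.5601); posterior variance σₙ² = σ₀²σ²/(σ² + n·σ₀²) = 24198.9136·5182.5601/271370.6097 = 462.144092.
Posterior SD = √σₙ² = √(24198.9136·5182.5601/271370.6097) = 21.4975.

21.4975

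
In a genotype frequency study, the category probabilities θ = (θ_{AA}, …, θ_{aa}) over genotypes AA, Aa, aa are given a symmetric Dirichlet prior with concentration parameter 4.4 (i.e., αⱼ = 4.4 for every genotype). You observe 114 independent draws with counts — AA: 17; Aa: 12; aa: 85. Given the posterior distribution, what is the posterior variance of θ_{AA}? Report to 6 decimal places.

The Dirichlet prior is conjugate to the Multinomial likelihood: each posterior αⱼ = prior αⱼ + observed count nⱼ.
Posterior concentration: (21.4, 16.4, 89.4), total = 127.2.
Var[θ_j] = α_j(Σα−α_j)/((Σα)²(Σα+1)) = 21.4·105.8/(127.2²·128.2) = 0.001092.

0.001092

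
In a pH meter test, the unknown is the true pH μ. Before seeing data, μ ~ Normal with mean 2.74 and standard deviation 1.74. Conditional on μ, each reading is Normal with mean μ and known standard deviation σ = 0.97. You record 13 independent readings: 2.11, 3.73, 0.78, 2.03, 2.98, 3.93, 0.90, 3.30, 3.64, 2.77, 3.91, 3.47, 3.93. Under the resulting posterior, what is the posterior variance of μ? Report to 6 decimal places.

For Normal data with known variance σ², a Normal(μ₀, σ₀²) prior on μ is conjugate. Posterior precision = 1/σ₀² + n/σ²; posterior mean is the precision-weighted average of μ₀ and x̄.
σ₀² = 1.74² = 3.0276, σ² = 0.97² = 0.9409; σ² + n·σ₀² = 0.9409 + 13·3.0276 = 40.2997.
Posterior precision = 1/σ₀² + n/σ² = 1/3.0276 + 13/0.9409 = (σ² + n·σ₀²)/(σ₀²σ²) = 40.2997/(3.0276·0.9409); posterior variance σₙ² = σ₀²σ²/(σ² + n·σ₀²) = 3.0276·0.9409/40.2997 = 0.070687.

0.070687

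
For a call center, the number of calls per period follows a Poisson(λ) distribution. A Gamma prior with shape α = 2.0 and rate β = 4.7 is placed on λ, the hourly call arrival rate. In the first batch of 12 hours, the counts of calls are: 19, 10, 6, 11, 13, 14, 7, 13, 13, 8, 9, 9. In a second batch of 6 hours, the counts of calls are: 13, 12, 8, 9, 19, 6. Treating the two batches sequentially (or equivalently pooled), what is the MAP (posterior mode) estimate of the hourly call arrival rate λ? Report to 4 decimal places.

With a Gamma(shape α, rate β) prior, the Poisson likelihood is conjugate: the posterior is Gamma(α + ΣXᵢ, β + n).
Batch 1: sum of counts S = 132 over n = 12 hours.
After batch 1: Gamma(α+S, β+n) = Gamma(2.0+132, 4.7+12) = Gamma(134.0, 16.7).
Batch 2: sum of counts S = 67 over n = 6 hours.
After batch 2: Gamma(α+S, β+n) = Gamma(134.0+67, 16.7+6) = Gamma(201.0, 22.7).
Mode of Gamma(α,β) for α≥1 is (α−1)/β = 200.0/22.7 = 8.8106.

8.8106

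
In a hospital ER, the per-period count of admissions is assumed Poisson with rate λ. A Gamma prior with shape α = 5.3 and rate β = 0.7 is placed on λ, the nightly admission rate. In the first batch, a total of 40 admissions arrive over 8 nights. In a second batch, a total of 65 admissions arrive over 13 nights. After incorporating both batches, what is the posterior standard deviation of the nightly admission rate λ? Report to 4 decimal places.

With a Gamma(shape α, rate β) prior, the Poisson likelihood is conjugate: the posterior is Gamma(α + ΣXᵢ, β + n).
After batch 1: Gamma(α+S, β+n) = Gamma(5.3+40, 0.7+8) = Gamma(45.3, 8.7).
After batch 2: Gamma(α+S, β+n) = Gamma(45.3+65, 8.7+13) = Gamma(110.3, 21.7).
SD = √α/β = √110.3/21.7 = 0.4840.

0.4840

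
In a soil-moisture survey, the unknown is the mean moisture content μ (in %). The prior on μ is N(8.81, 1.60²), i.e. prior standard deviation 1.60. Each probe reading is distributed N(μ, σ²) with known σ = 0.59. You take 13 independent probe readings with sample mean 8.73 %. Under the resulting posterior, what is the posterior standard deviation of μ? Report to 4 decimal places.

For Normal data with known variance σ², a Normal(μ₀, σ₀²) prior on μ is conjugate. Posterior precision = 1/σ₀² + n/σ²; posterior mean is the precision-weighted average of μ₀ and x̄.
σ₀² = 1.60² = 2.56, σ² = 0.59² = 0.3481; σ² + n·σ₀² = 0.3481 + 13·2.56 = 33.6281.
Posterior precision = 1/σ₀² + n/σ² = 1/2.56 + 13/0.3481 = (σ² + n·σ₀²)/(σ₀²σ²) = 33.6281/(2.56·0.3481); posterior variance σₙ² = σ₀²σ²/(σ² + n·σ₀²) = 2.56·0.3481/33.6281 = 0.026500.
Posterior SD = √σₙ² = √(2.56·0.3481/33.6281) = 0.1628.

0.1628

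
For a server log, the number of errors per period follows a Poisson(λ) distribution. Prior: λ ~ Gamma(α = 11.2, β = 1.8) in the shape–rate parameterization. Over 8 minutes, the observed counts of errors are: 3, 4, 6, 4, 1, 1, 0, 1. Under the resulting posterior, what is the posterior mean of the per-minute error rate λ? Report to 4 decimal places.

With a Gamma(shape α, rate β) prior, the Poisson likelihood is conjugate: the posterior is Gamma(α + ΣXᵢ, β + n).
Sum of counts S = 20 over n = 8 minutes.
Posterior: Gamma(α+S, β+n) = Gamma(11.2+20, 1.8+8) = Gamma(31.2, 9.8).
Posterior mean = α/β = 31.2/9.8 = 3.1837.

3.1837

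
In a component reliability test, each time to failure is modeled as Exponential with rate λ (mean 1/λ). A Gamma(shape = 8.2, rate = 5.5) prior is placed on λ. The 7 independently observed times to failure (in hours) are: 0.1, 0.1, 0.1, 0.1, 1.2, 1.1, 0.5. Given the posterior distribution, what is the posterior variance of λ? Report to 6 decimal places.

0.200819

With a Gamma(shape α, rate β) prior on the exponential rate λ, the posterior after n observations with total T = Σxᵢ is Gamma(α+n, β+T).
Sum of observations T = 3.2 hours; n = 7.
Posterior: Gamma(8.2+7, 5.5+3.2) = Gamma(15.2, 8.7).
Var = α/β² = 0.200819.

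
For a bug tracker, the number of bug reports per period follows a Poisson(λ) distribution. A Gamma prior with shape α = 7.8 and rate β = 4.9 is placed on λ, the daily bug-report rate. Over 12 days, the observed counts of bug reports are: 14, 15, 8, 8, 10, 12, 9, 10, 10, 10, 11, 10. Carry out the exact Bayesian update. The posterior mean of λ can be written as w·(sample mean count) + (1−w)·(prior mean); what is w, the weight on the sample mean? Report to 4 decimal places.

With a Gamma(shape α, rate β) prior, the Poisson likelihood is conjugate: the posterior is Gamma(α + ΣXᵢ, β + n).
Posterior mean = (α₀+S)/(β₀+n) = [n/(β₀+n)]·(S/n) + [β₀/(β₀+n)]·(α₀/β₀), so only n and β₀ enter the weight.
Weight on data w = n/(β₀+n) = 12/(4.9+12) = 12/16.9 = 0.7101.

0.7101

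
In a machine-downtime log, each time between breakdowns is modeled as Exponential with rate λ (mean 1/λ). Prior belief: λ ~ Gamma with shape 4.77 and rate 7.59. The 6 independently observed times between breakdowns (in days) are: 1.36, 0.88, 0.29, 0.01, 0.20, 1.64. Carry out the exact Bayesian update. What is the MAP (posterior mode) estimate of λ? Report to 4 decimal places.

0.8162

With a Gamma(shape α, rate β) prior on the exponential rate λ, the posterior after n observations with total T = Σxᵢ is Gamma(α+n, β+T).
Sum of observations T = 4.38 days; n = 6.
Posterior: Gamma(4.77+6, 7.59+4.38) = Gamma(10.77, 11.97).
Mode = (α−1)/β = 0.8162.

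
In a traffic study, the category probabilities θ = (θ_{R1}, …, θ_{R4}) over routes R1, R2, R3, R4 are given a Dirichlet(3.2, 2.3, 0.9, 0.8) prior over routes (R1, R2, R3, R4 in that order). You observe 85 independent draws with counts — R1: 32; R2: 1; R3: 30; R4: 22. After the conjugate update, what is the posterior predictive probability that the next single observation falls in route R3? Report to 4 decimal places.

0.3351

The Dirichlet prior is conjugate to the Multinomial likelihood: each posterior αⱼ = prior αⱼ + observed count nⱼ.
Posterior concentration: (35.2, 3.3, 30.9, 22.8), total = 92.2.
P(next = R3 | data) = α_{R3}/Σα = 0.3351.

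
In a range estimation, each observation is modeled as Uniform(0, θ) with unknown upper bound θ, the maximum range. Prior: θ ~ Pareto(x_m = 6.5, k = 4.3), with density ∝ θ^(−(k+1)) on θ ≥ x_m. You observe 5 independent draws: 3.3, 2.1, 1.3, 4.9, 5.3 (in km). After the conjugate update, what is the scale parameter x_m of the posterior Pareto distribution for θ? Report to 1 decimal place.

A Pareto(scale x_m, shape k) prior on the upper bound θ of Uniform(0, θ) is conjugate: posterior is Pareto(max(x_m, max xᵢ), k + n).
Sample maximum = 5.3; prior scale x_m = 6.5 → posterior scale = max = 6.5.
Posterior shape = 4.3 + 5 = 9.3.
Posterior scale x_m = 6.5.

6.5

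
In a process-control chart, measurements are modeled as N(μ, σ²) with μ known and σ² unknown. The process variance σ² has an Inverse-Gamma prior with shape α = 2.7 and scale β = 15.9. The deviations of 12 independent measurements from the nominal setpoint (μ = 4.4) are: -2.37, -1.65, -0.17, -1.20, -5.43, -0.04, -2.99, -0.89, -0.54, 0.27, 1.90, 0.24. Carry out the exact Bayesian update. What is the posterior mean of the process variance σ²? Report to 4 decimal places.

5.5103

With known mean μ and an Inverse-Gamma(α, β) prior on σ², the Normal likelihood is conjugate: posterior is Inv-Gamma(α + n/2, β + Σ(xᵢ−μ)²/2).
Σ(xᵢ−μ)² = (-2.37)² + (-1.65)² + (-0.17)² + (-1.20)² + (-5.43)² + (-0.04)² + (-2.99)² + (-0.89)² + (-0.54)² + (0.27)² + (1.90)² + (0.24)² = 53.0591.
Posterior: Inv-Gamma(2.7 + 12/2, 15.9 + 53.0591/2) = Inv-Gamma(8.70, 42.42955).
E[σ²|data] = β/(α−1) = 42.42955/7.70 = 5.5103.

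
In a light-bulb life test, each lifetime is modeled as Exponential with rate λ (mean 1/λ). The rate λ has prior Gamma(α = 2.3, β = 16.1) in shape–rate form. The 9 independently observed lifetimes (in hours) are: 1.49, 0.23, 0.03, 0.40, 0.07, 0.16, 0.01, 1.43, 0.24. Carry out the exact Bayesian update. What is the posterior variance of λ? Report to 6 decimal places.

0.027803

With a Gamma(shape α, rate β) prior on the exponential rate λ, the posterior after n observations with total T = Σxᵢ is Gamma(α+n, β+T).
Sum of observations T = 4.06 hours; n = 9.
Posterior: Gamma(2.3+9, 16.1+4.06) = Gamma(11.3, 20.16).
Var = α/β² = 0.027803.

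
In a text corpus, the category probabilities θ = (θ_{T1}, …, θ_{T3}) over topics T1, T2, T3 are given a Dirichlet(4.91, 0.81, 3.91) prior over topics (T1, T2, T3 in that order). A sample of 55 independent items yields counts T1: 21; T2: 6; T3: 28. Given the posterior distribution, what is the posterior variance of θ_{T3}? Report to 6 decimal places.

0.003809

The Dirichlet prior is conjugate to the Multinomial likelihood: each posterior αⱼ = prior αⱼ + observed count nⱼ.
Posterior concentration: (25.91, 6.81, 31.91), total = 64.63.
Var[θ_j] = α_j(Σα−α_j)/((Σα)²(Σα+1)) = 31.91·32.72/(64.63²·65.63) = 0.003809.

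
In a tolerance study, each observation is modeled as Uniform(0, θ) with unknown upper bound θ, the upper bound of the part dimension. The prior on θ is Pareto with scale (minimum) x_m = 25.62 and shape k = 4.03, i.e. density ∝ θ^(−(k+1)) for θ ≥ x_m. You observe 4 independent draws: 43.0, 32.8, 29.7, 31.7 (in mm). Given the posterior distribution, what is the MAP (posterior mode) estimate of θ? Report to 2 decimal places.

A Pareto(scale x_m, shape k) prior on the upper bound θ of Uniform(0, θ) is conjugate: posterior is Pareto(max(x_m, max xᵢ), k + n).
Sample maximum = 43.0; prior scale x_m = 25.62 → posterior scale = max = 43.00.
Posterior shape = 4.03 + 4 = 8.03.
The Pareto density is decreasing on [x_m, ∞), so the mode is x_m = 43.00.

43.00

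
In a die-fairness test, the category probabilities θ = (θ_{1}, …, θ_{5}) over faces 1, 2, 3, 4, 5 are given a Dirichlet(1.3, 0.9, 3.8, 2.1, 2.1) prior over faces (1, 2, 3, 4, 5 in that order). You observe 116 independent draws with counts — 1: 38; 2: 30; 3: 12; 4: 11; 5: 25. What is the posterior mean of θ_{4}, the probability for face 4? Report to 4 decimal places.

0.1038

The Dirichlet prior is conjugate to the Multinomial likelihood: each posterior αⱼ = prior αⱼ + observed count nⱼ.
Posterior concentration: (39.3, 30.9, 15.8, 13.1, 27.1), total = 126.2.
E[θ_{4}|data] = α_{4}/Σα = 13.1/126.2 = 0.1038.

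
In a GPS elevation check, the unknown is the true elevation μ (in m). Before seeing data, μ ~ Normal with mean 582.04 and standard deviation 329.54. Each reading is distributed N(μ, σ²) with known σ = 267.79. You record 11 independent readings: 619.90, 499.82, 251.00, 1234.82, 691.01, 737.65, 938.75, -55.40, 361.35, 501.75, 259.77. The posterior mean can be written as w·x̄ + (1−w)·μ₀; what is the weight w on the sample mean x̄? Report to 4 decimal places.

For Normal data with known variance σ², a Normal(μ₀, σ₀²) prior on μ is conjugate. Posterior precision = 1/σ₀² + n/σ²; posterior mean is the precision-weighted average of μ₀ and x̄.
σ₀² = 329.54² = 108596.6116, σ² = 267.79² = 71711.4841. Prior precision 1/σ₀² = 1/108596.6116; data precision n/σ² = 11/71711.4841.
w = (n/σ²)/(1/σ₀² + n/σ²) = n·σ₀²/(σ² + n·σ₀²) = 11·108596.6116/(71711.4841 + 11·108596.6116) = 1194562.7276/1266274.2117 = 0.9434.

0.9434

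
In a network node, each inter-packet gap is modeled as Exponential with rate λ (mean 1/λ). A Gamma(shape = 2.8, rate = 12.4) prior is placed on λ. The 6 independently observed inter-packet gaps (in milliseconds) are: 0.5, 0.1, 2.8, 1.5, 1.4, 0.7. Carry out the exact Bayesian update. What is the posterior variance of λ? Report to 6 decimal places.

0.023382

With a Gamma(shape α, rate β) prior on the exponential rate λ, the posterior after n observations with total T = Σxᵢ is Gamma(α+n, β+T).
Sum of observations T = 7.0 milliseconds; n = 6.
Posterior: Gamma(2.8+6, 12.4+7.0) = Gamma(8.8, 19.4).
Var = α/β² = 0.023382.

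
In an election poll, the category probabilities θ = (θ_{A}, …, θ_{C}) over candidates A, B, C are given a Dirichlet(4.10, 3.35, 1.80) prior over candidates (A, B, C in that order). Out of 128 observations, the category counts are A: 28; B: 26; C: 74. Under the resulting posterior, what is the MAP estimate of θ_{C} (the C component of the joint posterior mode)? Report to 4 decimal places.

The Dirichlet prior is conjugate to the Multinomial likelihood: each posterior αⱼ = prior αⱼ + observed count nⱼ.
Posterior concentration: (32.10, 29.35, 75.80), total = 137.25.
Joint mode component: (α_{C}−1)/(Σα−K) = 74.80/134.25 = 0.5572.

0.5572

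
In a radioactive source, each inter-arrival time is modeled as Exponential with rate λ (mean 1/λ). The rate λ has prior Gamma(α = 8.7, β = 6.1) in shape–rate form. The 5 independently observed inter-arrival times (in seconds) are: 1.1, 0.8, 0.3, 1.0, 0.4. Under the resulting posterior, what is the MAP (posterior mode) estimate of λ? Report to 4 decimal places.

1.3093

With a Gamma(shape α, rate β) prior on the exponential rate λ, the posterior after n observations with total T = Σxᵢ is Gamma(α+n, β+T).
Sum of observations T = 3.6 seconds; n = 5.
Posterior: Gamma(8.7+5, 6.1+3.6) = Gamma(13.7, 9.7).
Mode = (α−1)/β = 1.3093.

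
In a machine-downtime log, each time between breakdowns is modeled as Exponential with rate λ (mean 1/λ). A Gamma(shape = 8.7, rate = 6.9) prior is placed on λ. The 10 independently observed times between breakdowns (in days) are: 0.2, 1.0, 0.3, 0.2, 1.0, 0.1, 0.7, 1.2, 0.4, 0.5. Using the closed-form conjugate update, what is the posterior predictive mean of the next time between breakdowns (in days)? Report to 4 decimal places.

With a Gamma(shape α, rate β) prior on the exponential rate λ, the posterior after n observations with total T = Σxᵢ is Gamma(α+n, β+T).
Sum of observations T = 5.6 days; n = 10.
Posterior: Gamma(8.7+10, 6.9+5.6) = Gamma(18.7, 12.5).
The predictive distribution for the next observation is Lomax; its mean is β/(α−1) = 12.5/17.7 = 0.7062.

0.7062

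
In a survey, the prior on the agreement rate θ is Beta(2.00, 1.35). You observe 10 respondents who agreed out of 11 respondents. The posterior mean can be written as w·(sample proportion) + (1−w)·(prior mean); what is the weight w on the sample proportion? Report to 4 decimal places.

0.7666

The Beta prior is conjugate to a Binomial/Bernoulli likelihood; the update adds successes to α and failures to β.
Posterior mean = (α₀+k)/(α₀+β₀+n) = [n/(α₀+β₀+n)]·(k/n) + [(α₀+β₀)/(α₀+β₀+n)]·α₀/(α₀+β₀), so only n and the prior enter the weight.
The weight on the data is w = n/(α₀+β₀+n) = 11/(2.00+1.35+11) = 11/14.35 = 0.7666.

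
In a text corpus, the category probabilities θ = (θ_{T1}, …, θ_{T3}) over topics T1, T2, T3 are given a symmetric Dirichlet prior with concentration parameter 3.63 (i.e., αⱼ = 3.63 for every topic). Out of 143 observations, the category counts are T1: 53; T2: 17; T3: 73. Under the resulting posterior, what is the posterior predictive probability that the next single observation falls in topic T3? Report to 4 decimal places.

0.4980

The Dirichlet prior is conjugate to the Multinomial likelihood: each posterior αⱼ = prior αⱼ + observed count nⱼ.
Posterior concentration: (56.63, 20.63, 76.63), total = 153.89.
P(next = T3 | data) = α_{T3}/Σα = 0.4980.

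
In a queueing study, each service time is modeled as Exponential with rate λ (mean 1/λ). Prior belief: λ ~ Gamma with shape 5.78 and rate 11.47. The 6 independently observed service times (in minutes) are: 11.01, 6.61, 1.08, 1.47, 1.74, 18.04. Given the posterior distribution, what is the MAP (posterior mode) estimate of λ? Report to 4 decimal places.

With a Gamma(shape α, rate β) prior on the exponential rate λ, the posterior after n observations with total T = Σxᵢ is Gamma(α+n, β+T).
Sum of observations T = 39.95 minutes; n = 6.
Posterior: Gamma(5.78+6, 11.47+39.95) = Gamma(11.78, 51.42).
Mode = (α−1)/β = 0.2096.

0.2096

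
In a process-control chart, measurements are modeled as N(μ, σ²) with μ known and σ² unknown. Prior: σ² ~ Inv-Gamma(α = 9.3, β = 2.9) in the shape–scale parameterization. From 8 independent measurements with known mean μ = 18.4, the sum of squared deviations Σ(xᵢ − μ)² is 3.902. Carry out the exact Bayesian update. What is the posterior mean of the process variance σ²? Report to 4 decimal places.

0.3944

With known mean μ and an Inverse-Gamma(α, β) prior on σ², the Normal likelihood is conjugate: posterior is Inv-Gamma(α + n/2, β + Σ(xᵢ−μ)²/2).
Posterior: Inv-Gamma(9.3 + 8/2, 2.9 + 3.902/2) = Inv-Gamma(13.30, 4.8510).
E[σ²|data] = β/(α−1) = 4.8510/12.30 = 0.3944.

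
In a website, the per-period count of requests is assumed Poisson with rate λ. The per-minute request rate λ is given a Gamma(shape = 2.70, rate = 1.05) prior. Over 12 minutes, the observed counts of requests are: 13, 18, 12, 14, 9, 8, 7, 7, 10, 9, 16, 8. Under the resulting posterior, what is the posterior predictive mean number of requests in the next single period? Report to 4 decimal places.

10.2452

With a Gamma(shape α, rate β) prior, the Poisson likelihood is conjugate: the posterior is Gamma(α + ΣXᵢ, β + n).
Sum of counts S = 131 over n = 12 minutes.
Posterior: Gamma(α+S, β+n) = Gamma(2.70+131, 1.05+12) = Gamma(133.70, 13.05).
The predictive distribution for one future period is NegBinom with mean α/β = 10.2452.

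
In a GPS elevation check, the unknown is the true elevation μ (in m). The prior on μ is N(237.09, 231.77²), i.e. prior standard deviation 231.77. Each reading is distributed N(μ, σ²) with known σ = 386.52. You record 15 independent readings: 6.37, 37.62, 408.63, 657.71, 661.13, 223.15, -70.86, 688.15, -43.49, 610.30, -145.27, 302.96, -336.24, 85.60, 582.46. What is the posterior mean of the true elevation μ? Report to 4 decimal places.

For Normal data with known variance σ², a Normal(μ₀, σ₀²) prior on μ is conjugate. Posterior precision = 1/σ₀² + n/σ²; posterior mean is the precision-weighted average of μ₀ and x̄.
Σxᵢ = 6.37 + 37.62 + 408.63 + 657.71 + 661.13 + 223.15 + (-70.86) + 688.15 + (-43.49) + 610.30 + (-145.27) + 302.96 + (-336.24) + 85.60 + 582.46 = 3668.22, so n·x̄ = 3668.22.
σ₀² = 231.77² = 53717.3329, σ² = 386.52² = 149397.7104; σ² + n·σ₀² = 149397.7104 + 15·53717.3329 = 955157.7039.
Posterior mean = (μ₀/σ₀² + n·x̄/σ²)/(1/σ₀² + n/σ²) = (σ²·μ₀ + σ₀²·n·x̄)/(σ² + n·σ₀²) = (149397.7104·237.09 + 53717.3329·3668.22)/955157.7039 = 232467698.049174/955157.7039 = 243.3815.

243.3815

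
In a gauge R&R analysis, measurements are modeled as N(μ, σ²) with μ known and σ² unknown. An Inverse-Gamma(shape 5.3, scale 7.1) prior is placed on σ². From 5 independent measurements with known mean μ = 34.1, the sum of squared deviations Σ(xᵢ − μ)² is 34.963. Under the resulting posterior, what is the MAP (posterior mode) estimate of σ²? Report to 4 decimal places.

With known mean μ and an Inverse-Gamma(α, β) prior on σ², the Normal likelihood is conjugate: posterior is Inv-Gamma(α + n/2, β + Σ(xᵢ−μ)²/2).
Posterior: Inv-Gamma(5.3 + 5/2, 7.1 + 34.963/2) = Inv-Gamma(7.80, 24.5815).
Mode = β/(α+1) = 24.5815/8.80 = 2.7934.

2.7934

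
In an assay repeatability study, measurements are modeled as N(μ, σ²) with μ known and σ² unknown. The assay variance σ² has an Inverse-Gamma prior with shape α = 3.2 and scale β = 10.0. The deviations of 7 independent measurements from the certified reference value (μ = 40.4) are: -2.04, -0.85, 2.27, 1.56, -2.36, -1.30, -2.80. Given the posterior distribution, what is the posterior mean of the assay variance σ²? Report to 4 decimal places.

With known mean μ and an Inverse-Gamma(α, β) prior on σ², the Normal likelihood is conjugate: posterior is Inv-Gamma(α + n/2, β + Σ(xᵢ−μ)²/2).
Σ(xᵢ−μ)² = (-2.04)² + (-0.85)² + (2.27)² + (1.56)² + (-2.36)² + (-1.30)² + (-2.80)² = 27.5702.
Posterior: Inv-Gamma(3.2 + 7/2, 10.0 + 27.5702/2) = Inv-Gamma(6.70, 23.78510).
E[σ²|data] = β/(α−1) = 23.78510/5.70 = 4.1728.

4.1728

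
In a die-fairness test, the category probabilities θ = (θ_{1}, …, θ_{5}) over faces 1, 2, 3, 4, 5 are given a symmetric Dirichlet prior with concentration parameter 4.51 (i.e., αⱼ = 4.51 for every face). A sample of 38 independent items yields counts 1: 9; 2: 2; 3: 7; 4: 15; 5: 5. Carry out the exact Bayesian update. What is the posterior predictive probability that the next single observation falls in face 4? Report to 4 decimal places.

0.3222

The Dirichlet prior is conjugate to the Multinomial likelihood: each posterior αⱼ = prior αⱼ + observed count nⱼ.
Posterior concentration: (13.51, 6.51, 11.51, 19.51, 9.51), total = 60.55.
P(next = 4 | data) = α_{4}/Σα = 0.3222.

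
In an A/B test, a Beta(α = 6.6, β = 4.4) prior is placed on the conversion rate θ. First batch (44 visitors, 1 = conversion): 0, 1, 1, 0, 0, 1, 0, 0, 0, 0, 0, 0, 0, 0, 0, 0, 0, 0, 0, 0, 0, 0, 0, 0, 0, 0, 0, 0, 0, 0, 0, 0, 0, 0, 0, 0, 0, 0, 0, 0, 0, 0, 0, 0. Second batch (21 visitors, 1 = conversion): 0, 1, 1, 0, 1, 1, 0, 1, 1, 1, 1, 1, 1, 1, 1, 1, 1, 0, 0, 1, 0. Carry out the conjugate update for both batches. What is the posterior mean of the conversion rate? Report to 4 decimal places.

0.3237

The Beta prior is conjugate to a Binomial/Bernoulli likelihood; the update adds successes to α and failures to β.
After batch 1: Beta(6.6+3, 4.4+41) = Beta(9.6, 45.4).
After batch 2: Beta(9.6+15, 45.4+6) = Beta(24.6, 51.4).
Posterior mean = α/(α+β) = 24.6/76.0 = 0.3237.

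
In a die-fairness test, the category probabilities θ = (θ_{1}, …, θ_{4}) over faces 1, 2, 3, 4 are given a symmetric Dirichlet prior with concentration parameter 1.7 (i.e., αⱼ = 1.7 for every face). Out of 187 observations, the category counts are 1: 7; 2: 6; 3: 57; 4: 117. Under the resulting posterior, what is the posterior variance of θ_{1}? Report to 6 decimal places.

The Dirichlet prior is conjugate to the Multinomial likelihood: each posterior αⱼ = prior αⱼ + observed count nⱼ.
Posterior concentration: (8.7, 7.7, 58.7, 118.7), total = 193.8.
Var[θ_j] = α_j(Σα−α_j)/((Σα)²(Σα+1)) = 8.7·185.1/(193.8²·194.8) = 0.000220.

0.000220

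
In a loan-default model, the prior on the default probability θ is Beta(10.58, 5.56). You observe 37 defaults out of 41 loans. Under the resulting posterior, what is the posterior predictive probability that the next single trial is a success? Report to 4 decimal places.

The Beta prior is conjugate to a Binomial/Bernoulli likelihood; the update adds successes to α and failures to β.
Posterior: Beta(α+k, β+n−k) = Beta(10.58+37, 5.56+4) = Beta(47.58, 9.56).
For a single future Bernoulli trial, P(success | data) = α/(α+β) = 0.8327.

0.8327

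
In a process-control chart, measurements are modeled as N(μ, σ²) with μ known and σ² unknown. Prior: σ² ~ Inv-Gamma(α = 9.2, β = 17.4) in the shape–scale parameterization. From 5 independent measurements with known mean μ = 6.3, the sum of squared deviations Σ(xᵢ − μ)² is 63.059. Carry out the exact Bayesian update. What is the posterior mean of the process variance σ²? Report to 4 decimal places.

4.5729

With known mean μ and an Inverse-Gamma(α, β) prior on σ², the Normal likelihood is conjugate: posterior is Inv-Gamma(α + n/2, β + Σ(xᵢ−μ)²/2).
Posterior: Inv-Gamma(9.2 + 5/2, 17.4 + 63.059/2) = Inv-Gamma(11.70, 48.9295).
E[σ²|data] = β/(α−1) = 48.9295/10.70 = 4.5729.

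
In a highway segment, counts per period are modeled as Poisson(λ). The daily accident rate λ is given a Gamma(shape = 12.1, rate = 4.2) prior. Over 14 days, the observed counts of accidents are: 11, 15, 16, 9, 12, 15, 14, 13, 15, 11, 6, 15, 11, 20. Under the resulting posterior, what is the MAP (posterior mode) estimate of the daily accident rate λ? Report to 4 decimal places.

10.6648

With a Gamma(shape α, rate β) prior, the Poisson likelihood is conjugate: the posterior is Gamma(α + ΣXᵢ, β + n).
Sum of counts S = 183 over n = 14 days.
Posterior: Gamma(α+S, β+n) = Gamma(12.1+183, 4.2+14) = Gamma(195.1, 18.2).
Mode of Gamma(α,β) for α≥1 is (α−1)/β = 194.1/18.2 = 10.6648.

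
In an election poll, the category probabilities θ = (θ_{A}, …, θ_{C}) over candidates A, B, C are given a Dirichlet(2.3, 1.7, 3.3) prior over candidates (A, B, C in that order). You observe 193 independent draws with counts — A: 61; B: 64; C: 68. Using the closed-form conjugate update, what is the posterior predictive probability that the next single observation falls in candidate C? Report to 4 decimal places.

The Dirichlet prior is conjugate to the Multinomial likelihood: each posterior αⱼ = prior αⱼ + observed count nⱼ.
Posterior concentration: (63.3, 65.7, 71.3), total = 200.3.
P(next = C | data) = α_{C}/Σα = 0.3560.

0.3560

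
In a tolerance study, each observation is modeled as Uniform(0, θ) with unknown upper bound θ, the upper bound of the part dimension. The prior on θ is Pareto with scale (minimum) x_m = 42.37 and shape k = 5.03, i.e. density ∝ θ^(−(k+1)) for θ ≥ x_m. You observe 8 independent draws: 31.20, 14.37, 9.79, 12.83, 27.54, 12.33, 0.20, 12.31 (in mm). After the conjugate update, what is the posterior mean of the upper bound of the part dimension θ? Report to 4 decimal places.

45.8920

A Pareto(scale x_m, shape k) prior on the upper bound θ of Uniform(0, θ) is conjugate: posterior is Pareto(max(x_m, max xᵢ), k + n).
Sample maximum = 31.20; prior scale x_m = 42.37 → posterior scale = max = 42.37.
Posterior shape = 5.03 + 8 = 13.03.
E[θ|data] = k·x_m/(k−1) = 13.03·42.37/12.03 = 45.8920.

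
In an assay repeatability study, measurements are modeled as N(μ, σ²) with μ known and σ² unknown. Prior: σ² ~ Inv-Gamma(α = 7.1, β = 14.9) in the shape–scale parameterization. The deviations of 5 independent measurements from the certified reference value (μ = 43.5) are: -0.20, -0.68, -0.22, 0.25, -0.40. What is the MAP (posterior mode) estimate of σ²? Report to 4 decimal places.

1.4421

With known mean μ and an Inverse-Gamma(α, β) prior on σ², the Normal likelihood is conjugate: posterior is Inv-Gamma(α + n/2, β + Σ(xᵢ−μ)²/2).
Σ(xᵢ−μ)² = (-0.20)² + (-0.68)² + (-0.22)² + (0.25)² + (-0.40)² = 0.7733.
Posterior: Inv-Gamma(7.1 + 5/2, 14.9 + 0.7733/2) = Inv-Gamma(9.60, 15.28665).
Mode = β/(α+1) = 15.28665/10.60 = 1.4421.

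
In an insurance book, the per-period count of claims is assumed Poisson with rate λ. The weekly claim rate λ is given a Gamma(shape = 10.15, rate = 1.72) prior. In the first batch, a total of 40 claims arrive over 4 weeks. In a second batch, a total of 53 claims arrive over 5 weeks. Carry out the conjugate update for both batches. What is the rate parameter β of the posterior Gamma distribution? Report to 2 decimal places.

With a Gamma(shape α, rate β) prior, the Poisson likelihood is conjugate: the posterior is Gamma(α + ΣXᵢ, β + n).
After batch 1: Gamma(α+S, β+n) = Gamma(10.15+40, 1.72+4) = Gamma(50.15, 5.72).
After batch 2: Gamma(α+S, β+n) = Gamma(50.15+53, 5.72+5) = Gamma(103.15, 10.72).
Posterior β = 10.72.

10.72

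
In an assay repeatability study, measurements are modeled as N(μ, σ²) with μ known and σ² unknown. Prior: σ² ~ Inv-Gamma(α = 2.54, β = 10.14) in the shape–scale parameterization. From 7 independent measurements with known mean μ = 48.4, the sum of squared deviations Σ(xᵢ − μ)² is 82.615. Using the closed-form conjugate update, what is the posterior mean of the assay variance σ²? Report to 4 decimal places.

10.2078

With known mean μ and an Inverse-Gamma(α, β) prior on σ², the Normal likelihood is conjugate: posterior is Inv-Gamma(α + n/2, β + Σ(xᵢ−μ)²/2).
Posterior: Inv-Gamma(2.54 + 7/2, 10.14 + 82.615/2) = Inv-Gamma(6.04, 51.4475).
E[σ²|data] = β/(α−1) = 51.4475/5.04 = 10.2078.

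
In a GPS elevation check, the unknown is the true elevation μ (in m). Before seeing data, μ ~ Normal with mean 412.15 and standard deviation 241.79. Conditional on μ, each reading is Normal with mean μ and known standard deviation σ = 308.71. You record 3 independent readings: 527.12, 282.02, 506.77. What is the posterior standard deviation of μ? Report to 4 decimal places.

143.4675

For Normal data with known variance σ², a Normal(μ₀, σ₀²) prior on μ is conjugate. Posterior precision = 1/σ₀² + n/σ²; posterior mean is the precision-weighted average of μ₀ and x̄.
σ₀² = 241.79² = 58462.4041, σ² = 308.71² = 95301.8641; σ² + n·σ₀² = 95301.8641 + 3·58462.4041 = 270689.0764.
Posterior precision = 1/σ₀² + n/σ² = 1/58462.4041 + 3/95301.8641 = (σ² + n·σ₀²)/(σ₀²σ²) = 270689.0764/(58462.4041·95301.8641); posterior variance σₙ² = σ₀²σ²/(σ² + n·σ₀²) = 58462.4041·95301.8641/270689.0764 = 20582.936573.
Posterior SD = √σₙ² = √(58462.4041·95301.8641/270689.0764) = 143.4675.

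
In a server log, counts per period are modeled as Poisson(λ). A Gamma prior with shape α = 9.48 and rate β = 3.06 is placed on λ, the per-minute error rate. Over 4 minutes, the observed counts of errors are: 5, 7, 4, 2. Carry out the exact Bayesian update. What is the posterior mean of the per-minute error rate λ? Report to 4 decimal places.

With a Gamma(shape α, rate β) prior, the Poisson likelihood is conjugate: the posterior is Gamma(α + ΣXᵢ, β + n).
Sum of counts S = 18 over n = 4 minutes.
Posterior: Gamma(α+S, β+n) = Gamma(9.48+18, 3.06+4) = Gamma(27.48, 7.06).
Posterior mean = α/β = 27.48/7.06 = 3.8924.

3.8924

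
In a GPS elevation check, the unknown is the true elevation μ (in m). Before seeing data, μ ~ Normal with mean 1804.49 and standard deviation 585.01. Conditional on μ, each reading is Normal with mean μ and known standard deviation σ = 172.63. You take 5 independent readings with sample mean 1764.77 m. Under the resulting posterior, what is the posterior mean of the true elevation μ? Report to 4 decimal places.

For Normal data with known variance σ², a Normal(μ₀, σ₀²) prior on μ is conjugate. Posterior precision = 1/σ₀² + n/σ²; posterior mean is the precision-weighted average of μ₀ and x̄.
n·x̄ = 5·1764.77 = 8823.85.
σ₀² = 585.01² = 342236.7001, σ² = 172.63² = 29801.1169; σ² + n·σ₀² = 29801.1169 + 5·342236.7001 = 1740984.6174.
Posterior mean = (μ₀/σ₀² + n·x̄/σ²)/(1/σ₀² + n/σ²) = (σ²·μ₀ + σ₀²·n·x̄)/(σ² + n·σ₀²) = (29801.1169·1804.49 + 342236.7001·8823.85)/1740984.6174 = 3073621123.612266/1740984.6174 = 1765.4499.

1765.4499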